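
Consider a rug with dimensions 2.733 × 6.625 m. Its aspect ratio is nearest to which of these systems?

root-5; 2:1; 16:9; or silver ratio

6.625/2.733 ≈ 2.424. Nearest candidates are silver ratio (2.414, off by 0.010) and root-5 (2.236, off by 0.188).

silver ratio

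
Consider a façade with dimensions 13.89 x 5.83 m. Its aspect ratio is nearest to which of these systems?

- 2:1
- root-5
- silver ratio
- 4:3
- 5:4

silver ratio

Ratio = 13.89 / 5.83 ≈ 2.383.
Distances: 2:1 2.000 (Δ 0.383); root-5 2.236 (Δ 0.147); silver ratio 2.414 (Δ 0.031); 4:3 1.333 (Δ 1.050); 5:4 1.250 (Δ 1.133).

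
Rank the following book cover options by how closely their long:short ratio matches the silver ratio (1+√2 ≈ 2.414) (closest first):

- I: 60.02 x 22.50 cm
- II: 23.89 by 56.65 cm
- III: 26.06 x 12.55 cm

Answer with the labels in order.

Ratios: I = 60.02 / 22.50 ≈ 2.668; II = 56.65 / 23.89 ≈ 2.371; III = 26.06 / 12.55 ≈ 2.076.
|Δ from 2.414|: I 0.254; II 0.043; III 0.338.

II, I, III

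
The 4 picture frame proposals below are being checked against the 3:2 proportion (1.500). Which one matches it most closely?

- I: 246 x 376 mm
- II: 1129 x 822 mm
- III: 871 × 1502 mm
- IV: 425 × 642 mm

IV

Target 3:2 ≈ 1.500.
I: 1.528 (Δ0.028)  II: 1.373 (Δ0.127)  III: 1.724 (Δ0.224)  IV: 1.511 (Δ0.011)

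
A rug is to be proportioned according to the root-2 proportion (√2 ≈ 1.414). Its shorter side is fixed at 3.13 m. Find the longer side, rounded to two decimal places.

root-2 ≈ 1.41421.
Longer side = 3.13 × 1.41421 ≈ 4.4265 → 4.43 m.

4.43 m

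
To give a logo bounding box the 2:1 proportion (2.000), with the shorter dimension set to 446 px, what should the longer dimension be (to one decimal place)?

2:1 = 2.00000.
Longer side = 446 × 2.00000 ≈ 892.000 → 892.0 px.

892.0 px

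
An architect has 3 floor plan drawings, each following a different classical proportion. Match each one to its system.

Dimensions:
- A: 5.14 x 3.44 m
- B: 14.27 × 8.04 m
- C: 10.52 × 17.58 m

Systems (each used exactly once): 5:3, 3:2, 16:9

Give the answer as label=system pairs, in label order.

A=3:2, B=16:9, C=5:3

Ratios: A ≈ 1.494; B ≈ 1.775; C ≈ 1.671.
Targets: 5:3 ≈ 1.667; 3:2 ≈ 1.500; 16:9 ≈ 1.778.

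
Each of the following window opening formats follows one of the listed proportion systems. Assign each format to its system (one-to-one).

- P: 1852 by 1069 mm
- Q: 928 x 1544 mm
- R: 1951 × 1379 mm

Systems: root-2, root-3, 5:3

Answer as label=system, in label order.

P = 1852/1069 ≈ 1.732 → root-3 (1.732)
Q = 1544/928 ≈ 1.664 → 5:3 (1.667)
R = 1951/1379 ≈ 1.415 → root-2 (1.414)

P=root-3, Q=5:3, R=root-2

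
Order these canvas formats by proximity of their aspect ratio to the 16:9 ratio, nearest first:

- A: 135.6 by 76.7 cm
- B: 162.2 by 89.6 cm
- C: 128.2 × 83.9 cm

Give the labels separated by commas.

A, B, C

Ratios: A = 135.6 / 76.7 ≈ 1.768; B = 162.2 / 89.6 ≈ 1.810; C = 128.2 / 83.9 ≈ 1.528.
|Δ from 1.778|: A 0.010; B 0.032; C 0.250.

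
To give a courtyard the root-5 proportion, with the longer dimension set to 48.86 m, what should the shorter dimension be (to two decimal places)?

root-5 ≈ 2.23607.
Shorter side = 48.86 ÷ 2.23607 ≈ 21.8508 → 21.85 m.

21.85 m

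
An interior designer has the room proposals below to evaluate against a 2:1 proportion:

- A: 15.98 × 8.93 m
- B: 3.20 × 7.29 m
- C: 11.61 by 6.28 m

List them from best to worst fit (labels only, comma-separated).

C, A, B

A: 15.98/8.93 ≈ 1.789 → |1.789 − 2.000| = 0.211
B: 7.29/3.20 ≈ 2.278 → |2.278 − 2.000| = 0.278
C: 11.61/6.28 ≈ 1.849 → |1.849 − 2.000| = 0.151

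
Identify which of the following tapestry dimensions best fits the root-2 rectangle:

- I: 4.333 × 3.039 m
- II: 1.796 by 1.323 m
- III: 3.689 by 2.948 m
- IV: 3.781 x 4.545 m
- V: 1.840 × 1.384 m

I

Ratios (long/short): I ≈ 1.426; II ≈ 1.358; III ≈ 1.251; IV ≈ 1.202; V ≈ 1.329.
root-2 ≈ 1.414; option I is nearest (Δ 0.012).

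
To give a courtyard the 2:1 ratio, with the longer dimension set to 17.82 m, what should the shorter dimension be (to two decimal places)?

2:1 = 2.00000.
Shorter side = 17.82 ÷ 2.00000 ≈ 8.9100 → 8.91 m.

8.91 m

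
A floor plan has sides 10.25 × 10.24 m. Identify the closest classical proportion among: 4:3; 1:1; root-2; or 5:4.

10.25/10.24 ≈ 1.001. Nearest candidates are 1:1 (1.000, off by 0.001) and 5:4 (1.250, off by 0.249).

1:1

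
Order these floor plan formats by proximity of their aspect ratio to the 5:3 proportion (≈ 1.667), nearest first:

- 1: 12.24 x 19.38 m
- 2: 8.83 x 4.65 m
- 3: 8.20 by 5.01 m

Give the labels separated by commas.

3, 1, 2

1: 19.38/12.24 ≈ 1.583 → |1.583 − 1.667| = 0.084
2: 8.83/4.65 ≈ 1.899 → |1.899 − 1.667| = 0.232
3: 8.20/5.01 ≈ 1.637 → |1.637 − 1.667| = 0.030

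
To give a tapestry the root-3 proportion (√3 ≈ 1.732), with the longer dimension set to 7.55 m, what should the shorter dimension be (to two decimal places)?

root-3 ≈ 1.73205.
Shorter side = 7.55 ÷ 1.73205 ≈ 4.3590 → 4.36 m.

4.36 m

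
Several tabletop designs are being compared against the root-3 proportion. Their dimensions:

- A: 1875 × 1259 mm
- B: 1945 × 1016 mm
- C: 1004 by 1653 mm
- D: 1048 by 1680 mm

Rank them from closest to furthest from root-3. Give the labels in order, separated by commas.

C, D, B, A

A: 1875/1259 ≈ 1.489 → |1.489 − 1.732| = 0.243
B: 1945/1016 ≈ 1.914 → |1.914 − 1.732| = 0.182
C: 1653/1004 ≈ 1.646 → |1.646 − 1.732| = 0.086
D: 1680/1048 ≈ 1.603 → |1.603 − 1.732| = 0.129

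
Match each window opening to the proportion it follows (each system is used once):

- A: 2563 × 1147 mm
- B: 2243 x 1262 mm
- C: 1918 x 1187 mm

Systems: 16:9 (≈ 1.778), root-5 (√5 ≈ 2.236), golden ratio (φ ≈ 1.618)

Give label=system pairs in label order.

A=root-5, B=16:9, C=golden ratio

Ratios: A ≈ 2.235; B ≈ 1.777; C ≈ 1.616.
Targets: 16:9 ≈ 1.778; root-5 ≈ 2.236; golden ratio ≈ 1.618.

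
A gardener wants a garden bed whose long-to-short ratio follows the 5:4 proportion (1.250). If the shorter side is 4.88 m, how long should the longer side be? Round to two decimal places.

5:4 = 1.25000.
Longer side = 4.88 × 1.25000 ≈ 6.1000 → 6.10 m.

6.10 m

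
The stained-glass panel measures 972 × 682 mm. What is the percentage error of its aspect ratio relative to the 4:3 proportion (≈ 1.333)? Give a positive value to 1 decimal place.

Ratio = 972 / 682 ≈ 1.4252.
Ideal 4:3 ≈ 1.3333. |1.4252 − 1.3333| / 1.3333 ≈ 6.89% → 6.9%.

6.9%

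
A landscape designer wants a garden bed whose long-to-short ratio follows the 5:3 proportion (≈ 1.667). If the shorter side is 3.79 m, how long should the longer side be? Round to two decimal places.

5:3 ≈ 1.66667.
Longer side = 3.79 × 1.66667 ≈ 6.3167 → 6.32 m.

6.32 m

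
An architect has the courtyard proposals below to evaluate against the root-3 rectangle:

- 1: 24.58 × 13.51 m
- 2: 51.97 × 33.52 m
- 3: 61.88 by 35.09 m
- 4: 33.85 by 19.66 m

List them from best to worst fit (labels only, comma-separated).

4, 3, 1, 2

Ratios: 1 = 24.58 / 13.51 ≈ 1.819; 2 = 51.97 / 33.52 ≈ 1.550; 3 = 61.88 / 35.09 ≈ 1.763; 4 = 33.85 / 19.66 ≈ 1.722.
|Δ from 1.732|: 1 0.087; 2 0.182; 3 0.031; 4 0.010.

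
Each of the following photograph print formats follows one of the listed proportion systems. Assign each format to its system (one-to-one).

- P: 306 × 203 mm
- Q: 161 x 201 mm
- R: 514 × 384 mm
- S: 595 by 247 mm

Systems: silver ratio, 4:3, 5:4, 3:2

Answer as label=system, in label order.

P = 306/203 ≈ 1.507 → 3:2 (1.500)
Q = 201/161 ≈ 1.248 → 5:4 (1.250)
R = 514/384 ≈ 1.339 → 4:3 (1.333)
S = 595/247 ≈ 2.409 → silver ratio (2.414)

P=3:2, Q=5:4, R=4:3, S=silver ratio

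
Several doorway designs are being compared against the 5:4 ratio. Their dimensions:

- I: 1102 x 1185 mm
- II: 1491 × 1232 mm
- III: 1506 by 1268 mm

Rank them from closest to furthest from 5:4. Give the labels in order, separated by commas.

II, III, I

I: 1185/1102 ≈ 1.075 → |1.075 − 1.250| = 0.175
II: 1491/1232 ≈ 1.210 → |1.210 − 1.250| = 0.040
III: 1506/1268 ≈ 1.188 → |1.188 − 1.250| = 0.062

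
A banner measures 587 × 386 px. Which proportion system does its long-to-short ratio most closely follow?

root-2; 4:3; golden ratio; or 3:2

587/386 ≈ 1.521. Nearest candidates are 3:2 (1.500, off by 0.021) and golden ratio (1.618, off by 0.097).

3:2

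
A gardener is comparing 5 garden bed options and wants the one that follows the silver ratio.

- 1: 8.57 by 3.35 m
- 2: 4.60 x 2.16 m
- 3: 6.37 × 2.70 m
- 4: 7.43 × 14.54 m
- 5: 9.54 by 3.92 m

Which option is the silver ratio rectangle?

5

Ratios (long/short): 1 ≈ 2.558; 2 ≈ 2.130; 3 ≈ 2.359; 4 ≈ 1.957; 5 ≈ 2.434.
silver ratio ≈ 2.414; option 5 is nearest (Δ 0.020).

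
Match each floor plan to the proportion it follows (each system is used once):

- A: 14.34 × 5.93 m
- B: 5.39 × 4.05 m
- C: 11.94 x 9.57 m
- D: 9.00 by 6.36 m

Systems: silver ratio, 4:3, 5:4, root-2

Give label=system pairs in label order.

A = 14.34/5.93 ≈ 2.418 → silver ratio (2.414)
B = 5.39/4.05 ≈ 1.331 → 4:3 (1.333)
C = 11.94/9.57 ≈ 1.248 → 5:4 (1.250)
D = 9.00/6.36 ≈ 1.415 → root-2 (1.414)

A=silver ratio, B=4:3, C=5:4, D=root-2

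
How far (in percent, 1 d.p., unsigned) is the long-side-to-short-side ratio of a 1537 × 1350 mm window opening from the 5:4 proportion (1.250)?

8.9%

Ratio = 1537 / 1350 ≈ 1.1385.
Ideal 5:4 = 1.2500. |1.1385 − 1.2500| / 1.2500 ≈ 8.92% → 8.9%.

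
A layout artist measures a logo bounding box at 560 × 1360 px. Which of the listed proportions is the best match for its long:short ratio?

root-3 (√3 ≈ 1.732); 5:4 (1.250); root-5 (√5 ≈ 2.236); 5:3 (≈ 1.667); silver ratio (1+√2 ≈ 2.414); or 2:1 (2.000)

silver ratio

1360/560 ≈ 2.429. Nearest candidates are silver ratio (2.414, off by 0.015) and root-5 (2.236, off by 0.193).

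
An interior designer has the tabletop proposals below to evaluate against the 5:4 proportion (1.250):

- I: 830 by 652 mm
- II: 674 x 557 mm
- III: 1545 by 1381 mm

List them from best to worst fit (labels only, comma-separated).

Ratios: I = 830 / 652 ≈ 1.273; II = 674 / 557 ≈ 1.210; III = 1545 / 1381 ≈ 1.119.
|Δ from 1.250|: I 0.023; II 0.040; III 0.131.

I, II, III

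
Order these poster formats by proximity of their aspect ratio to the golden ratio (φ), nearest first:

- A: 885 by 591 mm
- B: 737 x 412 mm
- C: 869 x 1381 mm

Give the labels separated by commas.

Ratios: A = 885 / 591 ≈ 1.497; B = 737 / 412 ≈ 1.789; C = 1381 / 869 ≈ 1.589.
|Δ from 1.618|: A 0.121; B 0.171; C 0.029.

C, A, B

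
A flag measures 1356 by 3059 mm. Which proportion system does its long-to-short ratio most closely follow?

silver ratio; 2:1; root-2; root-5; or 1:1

root-5

3059/1356 ≈ 2.256. Nearest candidates are root-5 (2.236, off by 0.020) and silver ratio (2.414, off by 0.158).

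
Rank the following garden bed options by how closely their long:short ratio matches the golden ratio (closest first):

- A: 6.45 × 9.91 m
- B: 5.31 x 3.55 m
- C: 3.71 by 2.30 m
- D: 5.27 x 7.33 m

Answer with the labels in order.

C, A, B, D

Ratios: A = 9.91 / 6.45 ≈ 1.536; B = 5.31 / 3.55 ≈ 1.496; C = 3.71 / 2.30 ≈ 1.613; D = 7.33 / 5.27 ≈ 1.391.
|Δ from 1.618|: A 0.082; B 0.122; C 0.005; D 0.227.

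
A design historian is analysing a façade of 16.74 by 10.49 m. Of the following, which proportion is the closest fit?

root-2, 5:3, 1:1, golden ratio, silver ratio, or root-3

Ratio = 16.74 / 10.49 ≈ 1.596.
Distances: root-2 1.414 (Δ 0.182); 5:3 1.667 (Δ 0.071); 1:1 1.000 (Δ 0.596); golden ratio 1.618 (Δ 0.022); silver ratio 2.414 (Δ 0.818); root-3 1.732 (Δ 0.136).

golden ratio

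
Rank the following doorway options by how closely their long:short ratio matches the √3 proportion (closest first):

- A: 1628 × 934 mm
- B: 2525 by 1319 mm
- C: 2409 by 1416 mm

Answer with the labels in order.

A, C, B

Ratios: A = 1628 / 934 ≈ 1.743; B = 2525 / 1319 ≈ 1.914; C = 2409 / 1416 ≈ 1.701.
|Δ from 1.732|: A 0.011; B 0.182; C 0.031.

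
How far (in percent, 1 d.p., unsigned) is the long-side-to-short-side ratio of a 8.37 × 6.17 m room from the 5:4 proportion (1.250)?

Ratio = 8.37 / 6.17 ≈ 1.3566.
Ideal 5:4 = 1.2500. |1.3566 − 1.2500| / 1.2500 ≈ 8.53% → 8.5%.

8.5%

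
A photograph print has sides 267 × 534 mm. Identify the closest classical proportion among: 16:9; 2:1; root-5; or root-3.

2:1

Ratio = 534 / 267 ≈ 2.000.
Distances: 16:9 1.778 (Δ 0.222); 2:1 2.000 (Δ 0.000); root-5 2.236 (Δ 0.236); root-3 1.732 (Δ 0.268).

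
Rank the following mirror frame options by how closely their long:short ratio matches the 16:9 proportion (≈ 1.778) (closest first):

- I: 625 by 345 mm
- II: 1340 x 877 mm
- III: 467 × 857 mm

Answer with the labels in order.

I, III, II

Ratios: I = 625 / 345 ≈ 1.812; II = 1340 / 877 ≈ 1.528; III = 857 / 467 ≈ 1.835.
|Δ from 1.778|: I 0.034; II 0.250; III 0.057.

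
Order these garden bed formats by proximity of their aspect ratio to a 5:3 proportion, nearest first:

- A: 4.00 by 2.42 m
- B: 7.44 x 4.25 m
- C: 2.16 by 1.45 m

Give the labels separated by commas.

A: 4.00/2.42 ≈ 1.653 → |1.653 − 1.667| = 0.014
B: 7.44/4.25 ≈ 1.751 → |1.751 − 1.667| = 0.084
C: 2.16/1.45 ≈ 1.490 → |1.490 − 1.667| = 0.177

A, B, C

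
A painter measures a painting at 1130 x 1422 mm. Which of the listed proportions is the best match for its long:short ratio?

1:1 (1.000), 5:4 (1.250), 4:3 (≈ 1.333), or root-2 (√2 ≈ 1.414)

1422/1130 ≈ 1.258. Nearest candidates are 5:4 (1.250, off by 0.008) and 4:3 (1.333, off by 0.075).

5:4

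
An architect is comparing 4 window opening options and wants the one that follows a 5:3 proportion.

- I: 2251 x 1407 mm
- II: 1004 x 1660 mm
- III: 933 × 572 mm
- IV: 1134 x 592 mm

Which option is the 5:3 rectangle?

Target 5:3 ≈ 1.667.
I: 1.600 (Δ0.067)  II: 1.653 (Δ0.014)  III: 1.631 (Δ0.036)  IV: 1.916 (Δ0.249)

II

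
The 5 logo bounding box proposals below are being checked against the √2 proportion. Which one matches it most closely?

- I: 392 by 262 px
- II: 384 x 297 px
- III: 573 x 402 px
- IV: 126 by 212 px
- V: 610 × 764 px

Target root-2 ≈ 1.414.
I: 1.496 (Δ0.082)  II: 1.293 (Δ0.121)  III: 1.425 (Δ0.011)  IV: 1.683 (Δ0.269)  V: 1.252 (Δ0.162)

III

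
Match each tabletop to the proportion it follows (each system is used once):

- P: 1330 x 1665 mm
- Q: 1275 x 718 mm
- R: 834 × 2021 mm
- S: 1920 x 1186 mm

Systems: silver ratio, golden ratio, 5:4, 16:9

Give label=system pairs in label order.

P=5:4, Q=16:9, R=silver ratio, S=golden ratio

P = 1665/1330 ≈ 1.252 → 5:4 (1.250)
Q = 1275/718 ≈ 1.776 → 16:9 (1.778)
R = 2021/834 ≈ 2.423 → silver ratio (2.414)
S = 1920/1186 ≈ 1.619 → golden ratio (1.618)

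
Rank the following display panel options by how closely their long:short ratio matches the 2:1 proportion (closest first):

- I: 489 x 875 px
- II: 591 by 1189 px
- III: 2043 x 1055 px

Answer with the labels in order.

Ratios: I = 875 / 489 ≈ 1.789; II = 1189 / 591 ≈ 2.012; III = 2043 / 1055 ≈ 1.936.
|Δ from 2.000|: I 0.211; II 0.012; III 0.064.

II, III, I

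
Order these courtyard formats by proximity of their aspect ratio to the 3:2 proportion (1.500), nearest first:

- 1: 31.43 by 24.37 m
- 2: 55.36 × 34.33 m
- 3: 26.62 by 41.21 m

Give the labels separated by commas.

1: 31.43/24.37 ≈ 1.290 → |1.290 − 1.500| = 0.210
2: 55.36/34.33 ≈ 1.613 → |1.613 − 1.500| = 0.113
3: 41.21/26.62 ≈ 1.548 → |1.548 − 1.500| = 0.048

3, 2, 1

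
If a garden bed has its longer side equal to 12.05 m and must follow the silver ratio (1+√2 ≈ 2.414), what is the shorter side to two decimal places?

silver ratio ≈ 2.41421.
Shorter side = 12.05 ÷ 2.41421 ≈ 4.9913 → 4.99 m.

4.99 m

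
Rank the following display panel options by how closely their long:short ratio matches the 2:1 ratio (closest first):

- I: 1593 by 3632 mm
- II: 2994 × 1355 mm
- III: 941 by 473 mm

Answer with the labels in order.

III, II, I

Ratios: I = 3632 / 1593 ≈ 2.280; II = 2994 / 1355 ≈ 2.210; III = 941 / 473 ≈ 1.989.
|Δ from 2.000|: I 0.280; II 0.210; III 0.011.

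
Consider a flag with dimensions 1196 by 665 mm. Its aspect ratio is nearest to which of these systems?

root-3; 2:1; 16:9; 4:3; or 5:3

1196/665 ≈ 1.798. Nearest candidates are 16:9 (1.778, off by 0.020) and root-3 (1.732, off by 0.066).

16:9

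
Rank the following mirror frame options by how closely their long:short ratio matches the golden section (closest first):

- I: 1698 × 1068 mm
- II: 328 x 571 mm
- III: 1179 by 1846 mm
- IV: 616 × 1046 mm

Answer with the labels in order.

I, III, IV, II

Ratios: I = 1698 / 1068 ≈ 1.590; II = 571 / 328 ≈ 1.741; III = 1846 / 1179 ≈ 1.566; IV = 1046 / 616 ≈ 1.698.
|Δ from 1.618|: I 0.028; II 0.123; III 0.052; IV 0.080.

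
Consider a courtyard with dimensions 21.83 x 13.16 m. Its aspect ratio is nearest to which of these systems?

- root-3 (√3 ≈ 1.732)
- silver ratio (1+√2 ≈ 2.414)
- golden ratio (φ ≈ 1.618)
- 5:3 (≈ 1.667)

5:3

21.83/13.16 ≈ 1.659. Nearest candidates are 5:3 (1.667, off by 0.008) and golden ratio (1.618, off by 0.041).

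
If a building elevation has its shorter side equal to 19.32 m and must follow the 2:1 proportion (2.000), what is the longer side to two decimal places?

38.64 m

2:1 = 2.00000.
Longer side = 19.32 × 2.00000 ≈ 38.6400 → 38.64 m.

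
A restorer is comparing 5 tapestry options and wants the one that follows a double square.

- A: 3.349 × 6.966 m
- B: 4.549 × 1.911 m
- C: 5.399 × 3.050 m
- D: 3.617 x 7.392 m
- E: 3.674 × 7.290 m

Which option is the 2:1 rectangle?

Target 2:1 ≈ 2.000.
A: 2.080 (Δ0.080)  B: 2.380 (Δ0.380)  C: 1.770 (Δ0.230)  D: 2.044 (Δ0.044)  E: 1.984 (Δ0.016)

E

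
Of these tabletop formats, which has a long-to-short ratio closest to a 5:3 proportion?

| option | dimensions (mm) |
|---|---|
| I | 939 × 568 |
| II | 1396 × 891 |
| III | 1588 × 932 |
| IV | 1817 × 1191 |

I

Target 5:3 ≈ 1.667.
I: 1.653 (Δ0.014)  II: 1.567 (Δ0.100)  III: 1.704 (Δ0.037)  IV: 1.526 (Δ0.141)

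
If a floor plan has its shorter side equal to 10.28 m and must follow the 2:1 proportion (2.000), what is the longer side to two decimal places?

2:1 = 2.00000.
Longer side = 10.28 × 2.00000 ≈ 20.5600 → 20.56 m.

20.56 m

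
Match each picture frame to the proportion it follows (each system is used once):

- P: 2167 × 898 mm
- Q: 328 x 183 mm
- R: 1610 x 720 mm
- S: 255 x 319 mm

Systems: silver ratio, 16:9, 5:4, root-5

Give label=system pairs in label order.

Ratios: P ≈ 2.413; Q ≈ 1.792; R ≈ 2.236; S ≈ 1.251.
Targets: silver ratio ≈ 2.414; 16:9 ≈ 1.778; 5:4 ≈ 1.250; root-5 ≈ 2.236.

P=silver ratio, Q=16:9, R=root-5, S=5:4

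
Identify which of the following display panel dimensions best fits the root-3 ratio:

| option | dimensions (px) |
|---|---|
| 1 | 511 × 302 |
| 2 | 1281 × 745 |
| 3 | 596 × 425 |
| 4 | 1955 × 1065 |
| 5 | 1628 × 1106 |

Ratios (long/short): 1 ≈ 1.692; 2 ≈ 1.719; 3 ≈ 1.402; 4 ≈ 1.836; 5 ≈ 1.472.
root-3 ≈ 1.732; option 2 is nearest (Δ 0.013).

2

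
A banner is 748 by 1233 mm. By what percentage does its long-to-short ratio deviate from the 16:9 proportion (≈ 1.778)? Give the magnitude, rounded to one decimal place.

7.3%

Ratio = 1233 / 748 ≈ 1.6484.
Ideal 16:9 ≈ 1.7778. |1.6484 − 1.7778| / 1.7778 ≈ 7.28% → 7.3%.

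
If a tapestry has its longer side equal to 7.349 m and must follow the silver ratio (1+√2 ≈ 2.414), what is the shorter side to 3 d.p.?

3.044 m

silver ratio ≈ 2.41421.
Shorter side = 7.349 ÷ 2.41421 ≈ 3.04406 → 3.044 m.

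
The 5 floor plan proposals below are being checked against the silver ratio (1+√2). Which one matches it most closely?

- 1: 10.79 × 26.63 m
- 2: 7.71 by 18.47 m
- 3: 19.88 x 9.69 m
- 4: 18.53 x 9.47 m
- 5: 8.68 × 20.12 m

Target silver ratio ≈ 2.414.
1: 2.468 (Δ0.054)  2: 2.396 (Δ0.018)  3: 2.052 (Δ0.362)  4: 1.957 (Δ0.457)  5: 2.318 (Δ0.096)

2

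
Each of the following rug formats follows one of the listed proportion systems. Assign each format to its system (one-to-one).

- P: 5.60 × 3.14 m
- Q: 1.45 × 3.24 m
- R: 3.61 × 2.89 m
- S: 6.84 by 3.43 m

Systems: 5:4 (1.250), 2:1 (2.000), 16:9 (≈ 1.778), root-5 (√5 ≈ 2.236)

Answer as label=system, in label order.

P = 5.60/3.14 ≈ 1.783 → 16:9 (1.778)
Q = 3.24/1.45 ≈ 2.234 → root-5 (2.236)
R = 3.61/2.89 ≈ 1.249 → 5:4 (1.250)
S = 6.84/3.43 ≈ 1.994 → 2:1 (2.000)

P=16:9, Q=root-5, R=5:4, S=2:1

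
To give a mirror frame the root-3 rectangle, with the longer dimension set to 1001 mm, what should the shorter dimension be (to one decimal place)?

root-3 ≈ 1.73205.
Shorter side = 1001 ÷ 1.73205 ≈ 577.928 → 577.9 mm.

577.9 mm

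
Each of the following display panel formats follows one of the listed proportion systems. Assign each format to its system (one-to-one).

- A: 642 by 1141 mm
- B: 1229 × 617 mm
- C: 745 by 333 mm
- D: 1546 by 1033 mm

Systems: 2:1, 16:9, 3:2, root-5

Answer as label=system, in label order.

A=16:9, B=2:1, C=root-5, D=3:2

Ratios: A ≈ 1.777; B ≈ 1.992; C ≈ 2.237; D ≈ 1.497.
Targets: 2:1 ≈ 2.000; 16:9 ≈ 1.778; 3:2 ≈ 1.500; root-5 ≈ 2.236.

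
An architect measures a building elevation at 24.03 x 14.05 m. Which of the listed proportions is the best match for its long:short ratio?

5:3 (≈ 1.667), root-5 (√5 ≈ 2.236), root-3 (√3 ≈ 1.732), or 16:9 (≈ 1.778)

Ratio = 24.03 / 14.05 ≈ 1.710.
Distances: 5:3 1.667 (Δ 0.043); root-5 2.236 (Δ 0.526); root-3 1.732 (Δ 0.022); 16:9 1.778 (Δ 0.068).

root-3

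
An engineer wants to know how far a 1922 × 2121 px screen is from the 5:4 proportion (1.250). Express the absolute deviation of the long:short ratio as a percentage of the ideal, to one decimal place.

11.7%

Ratio = 2121 / 1922 ≈ 1.1035.
Ideal 5:4 = 1.2500. |1.1035 − 1.2500| / 1.2500 ≈ 11.72% → 11.7%.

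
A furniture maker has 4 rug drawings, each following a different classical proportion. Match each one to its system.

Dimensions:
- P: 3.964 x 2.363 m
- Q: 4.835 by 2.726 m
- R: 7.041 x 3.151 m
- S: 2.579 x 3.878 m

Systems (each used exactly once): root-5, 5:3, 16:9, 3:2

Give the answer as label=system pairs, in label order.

P = 3.964/2.363 ≈ 1.678 → 5:3 (1.667)
Q = 4.835/2.726 ≈ 1.774 → 16:9 (1.778)
R = 7.041/3.151 ≈ 2.235 → root-5 (2.236)
S = 3.878/2.579 ≈ 1.504 → 3:2 (1.500)

P=5:3, Q=16:9, R=root-5, S=3:2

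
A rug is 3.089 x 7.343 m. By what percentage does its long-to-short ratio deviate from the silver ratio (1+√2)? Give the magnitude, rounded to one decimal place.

1.5%

Ratio = 7.343 / 3.089 ≈ 2.3771.
Ideal silver ratio ≈ 2.4142. |2.3771 − 2.4142| / 2.4142 ≈ 1.54% → 1.5%.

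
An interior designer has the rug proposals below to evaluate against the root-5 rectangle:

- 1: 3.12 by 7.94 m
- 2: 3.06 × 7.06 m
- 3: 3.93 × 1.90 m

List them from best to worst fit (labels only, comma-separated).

Ratios: 1 = 7.94 / 3.12 ≈ 2.545; 2 = 7.06 / 3.06 ≈ 2.307; 3 = 3.93 / 1.90 ≈ 2.068.
|Δ from 2.236|: 1 0.309; 2 0.071; 3 0.168.

2, 3, 1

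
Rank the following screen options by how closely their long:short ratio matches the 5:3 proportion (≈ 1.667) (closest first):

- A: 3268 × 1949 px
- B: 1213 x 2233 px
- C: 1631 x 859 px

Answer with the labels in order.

Ratios: A = 3268 / 1949 ≈ 1.677; B = 2233 / 1213 ≈ 1.841; C = 1631 / 859 ≈ 1.899.
|Δ from 1.667|: A 0.010; B 0.174; C 0.232.

A, B, C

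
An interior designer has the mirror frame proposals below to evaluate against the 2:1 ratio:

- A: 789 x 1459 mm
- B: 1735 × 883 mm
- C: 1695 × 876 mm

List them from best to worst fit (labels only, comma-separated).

A: 1459/789 ≈ 1.849 → |1.849 − 2.000| = 0.151
B: 1735/883 ≈ 1.965 → |1.965 − 2.000| = 0.035
C: 1695/876 ≈ 1.935 → |1.935 − 2.000| = 0.065

B, C, A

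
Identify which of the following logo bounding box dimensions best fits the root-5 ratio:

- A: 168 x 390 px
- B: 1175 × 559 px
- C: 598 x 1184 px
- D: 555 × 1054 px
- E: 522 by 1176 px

E

Ratios (long/short): A ≈ 2.321; B ≈ 2.102; C ≈ 1.980; D ≈ 1.899; E ≈ 2.253.
root-5 ≈ 2.236; option E is nearest (Δ 0.017).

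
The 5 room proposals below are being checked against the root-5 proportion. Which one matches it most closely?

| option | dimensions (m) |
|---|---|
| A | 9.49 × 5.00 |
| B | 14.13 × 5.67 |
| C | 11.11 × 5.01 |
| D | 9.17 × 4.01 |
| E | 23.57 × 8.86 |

C

Target root-5 ≈ 2.236.
A: 1.898 (Δ0.338)  B: 2.492 (Δ0.256)  C: 2.218 (Δ0.018)  D: 2.287 (Δ0.051)  E: 2.660 (Δ0.424)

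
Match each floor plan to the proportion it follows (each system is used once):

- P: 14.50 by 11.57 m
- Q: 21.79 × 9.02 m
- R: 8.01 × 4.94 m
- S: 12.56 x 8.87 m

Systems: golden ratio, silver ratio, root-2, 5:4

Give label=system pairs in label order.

Ratios: P ≈ 1.253; Q ≈ 2.416; R ≈ 1.621; S ≈ 1.416.
Targets: golden ratio ≈ 1.618; silver ratio ≈ 2.414; root-2 ≈ 1.414; 5:4 ≈ 1.250.

P=5:4, Q=silver ratio, R=golden ratio, S=root-2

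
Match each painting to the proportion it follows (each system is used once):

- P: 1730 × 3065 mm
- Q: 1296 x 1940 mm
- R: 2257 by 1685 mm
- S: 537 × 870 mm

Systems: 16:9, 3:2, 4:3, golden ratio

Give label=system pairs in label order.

P=16:9, Q=3:2, R=4:3, S=golden ratio

P = 3065/1730 ≈ 1.772 → 16:9 (1.778)
Q = 1940/1296 ≈ 1.497 → 3:2 (1.500)
R = 2257/1685 ≈ 1.339 → 4:3 (1.333)
S = 870/537 ≈ 1.620 → golden ratio (1.618)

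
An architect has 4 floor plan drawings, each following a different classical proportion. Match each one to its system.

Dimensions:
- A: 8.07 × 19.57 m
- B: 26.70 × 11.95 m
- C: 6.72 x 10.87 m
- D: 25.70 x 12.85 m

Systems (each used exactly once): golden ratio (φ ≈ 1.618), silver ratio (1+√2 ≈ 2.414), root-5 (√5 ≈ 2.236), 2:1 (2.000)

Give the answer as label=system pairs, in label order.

A = 19.57/8.07 ≈ 2.425 → silver ratio (2.414)
B = 26.70/11.95 ≈ 2.234 → root-5 (2.236)
C = 10.87/6.72 ≈ 1.618 → golden ratio (1.618)
D = 25.70/12.85 ≈ 2.000 → 2:1 (2.000)

A=silver ratio, B=root-5, C=golden ratio, D=2:1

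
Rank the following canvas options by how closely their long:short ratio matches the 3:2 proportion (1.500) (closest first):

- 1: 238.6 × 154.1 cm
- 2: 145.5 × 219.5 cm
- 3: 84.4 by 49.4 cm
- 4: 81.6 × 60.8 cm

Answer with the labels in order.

Ratios: 1 = 238.6 / 154.1 ≈ 1.548; 2 = 219.5 / 145.5 ≈ 1.509; 3 = 84.4 / 49.4 ≈ 1.709; 4 = 81.6 / 60.8 ≈ 1.342.
|Δ from 1.500|: 1 0.048; 2 0.009; 3 0.209; 4 0.158.

2, 1, 4, 3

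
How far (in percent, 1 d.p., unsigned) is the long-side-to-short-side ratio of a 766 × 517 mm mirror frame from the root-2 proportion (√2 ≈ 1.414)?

Ratio = 766 / 517 ≈ 1.4816.
Ideal root-2 ≈ 1.4142. |1.4816 − 1.4142| / 1.4142 ≈ 4.77% → 4.8%.

4.8%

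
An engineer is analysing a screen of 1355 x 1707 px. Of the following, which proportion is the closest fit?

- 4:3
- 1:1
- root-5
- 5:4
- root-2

Ratio = 1707 / 1355 ≈ 1.260.
Distances: 4:3 1.333 (Δ 0.073); 1:1 1.000 (Δ 0.260); root-5 2.236 (Δ 0.976); 5:4 1.250 (Δ 0.010); root-2 1.414 (Δ 0.154).

5:4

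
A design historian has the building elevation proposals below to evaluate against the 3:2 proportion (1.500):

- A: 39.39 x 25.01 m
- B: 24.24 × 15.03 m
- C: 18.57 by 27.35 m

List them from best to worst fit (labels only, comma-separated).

A: 39.39/25.01 ≈ 1.575 → |1.575 − 1.500| = 0.075
B: 24.24/15.03 ≈ 1.613 → |1.613 − 1.500| = 0.113
C: 27.35/18.57 ≈ 1.473 → |1.473 − 1.500| = 0.027

C, A, B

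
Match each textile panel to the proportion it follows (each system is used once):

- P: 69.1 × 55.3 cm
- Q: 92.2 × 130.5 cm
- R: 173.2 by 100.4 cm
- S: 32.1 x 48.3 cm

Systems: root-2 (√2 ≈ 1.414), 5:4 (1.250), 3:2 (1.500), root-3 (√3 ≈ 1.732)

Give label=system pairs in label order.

P=5:4, Q=root-2, R=root-3, S=3:2

Ratios: P ≈ 1.250; Q ≈ 1.415; R ≈ 1.725; S ≈ 1.505.
Targets: root-2 ≈ 1.414; 5:4 ≈ 1.250; 3:2 ≈ 1.500; root-3 ≈ 1.732.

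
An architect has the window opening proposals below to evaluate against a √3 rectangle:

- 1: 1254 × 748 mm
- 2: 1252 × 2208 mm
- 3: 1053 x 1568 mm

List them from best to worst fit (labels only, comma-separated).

1: 1254/748 ≈ 1.676 → |1.676 − 1.732| = 0.056
2: 2208/1252 ≈ 1.764 → |1.764 − 1.732| = 0.032
3: 1568/1053 ≈ 1.489 → |1.489 − 1.732| = 0.243

2, 1, 3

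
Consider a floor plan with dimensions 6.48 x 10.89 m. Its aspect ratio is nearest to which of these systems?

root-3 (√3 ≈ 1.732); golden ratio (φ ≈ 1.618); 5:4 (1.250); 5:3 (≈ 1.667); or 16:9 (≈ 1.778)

10.89/6.48 ≈ 1.681. Nearest candidates are 5:3 (1.667, off by 0.014) and root-3 (1.732, off by 0.051).

5:3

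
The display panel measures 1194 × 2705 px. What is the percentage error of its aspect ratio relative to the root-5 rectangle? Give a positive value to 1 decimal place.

1.3%

Ratio = 2705 / 1194 ≈ 2.2655.
Ideal root-5 ≈ 2.2361. |2.2655 − 2.2361| / 2.2361 ≈ 1.31% → 1.3%.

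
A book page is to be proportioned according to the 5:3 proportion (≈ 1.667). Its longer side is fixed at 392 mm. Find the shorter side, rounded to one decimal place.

235.2 mm

5:3 ≈ 1.66667.
Shorter side = 392 ÷ 1.66667 ≈ 235.200 → 235.2 mm.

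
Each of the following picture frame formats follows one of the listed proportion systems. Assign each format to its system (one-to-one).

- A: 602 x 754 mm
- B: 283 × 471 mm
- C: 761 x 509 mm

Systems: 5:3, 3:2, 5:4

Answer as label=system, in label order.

A = 754/602 ≈ 1.252 → 5:4 (1.250)
B = 471/283 ≈ 1.664 → 5:3 (1.667)
C = 761/509 ≈ 1.495 → 3:2 (1.500)

A=5:4, B=5:3, C=3:2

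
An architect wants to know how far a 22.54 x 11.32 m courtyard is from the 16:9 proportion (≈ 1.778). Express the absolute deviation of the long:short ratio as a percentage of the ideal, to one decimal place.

12.0%

Ratio = 22.54 / 11.32 ≈ 1.9912.
Ideal 16:9 ≈ 1.7778. |1.9912 − 1.7778| / 1.7778 ≈ 12.00% → 12.0%.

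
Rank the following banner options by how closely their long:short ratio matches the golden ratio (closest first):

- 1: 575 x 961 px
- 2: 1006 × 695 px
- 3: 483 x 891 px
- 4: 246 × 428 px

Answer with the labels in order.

1: 961/575 ≈ 1.671 → |1.671 − 1.618| = 0.053
2: 1006/695 ≈ 1.447 → |1.447 − 1.618| = 0.171
3: 891/483 ≈ 1.845 → |1.845 − 1.618| = 0.227
4: 428/246 ≈ 1.740 → |1.740 − 1.618| = 0.122

1, 4, 2, 3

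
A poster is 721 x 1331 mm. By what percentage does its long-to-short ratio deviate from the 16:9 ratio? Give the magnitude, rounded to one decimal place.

3.8%

Ratio = 1331 / 721 ≈ 1.8460.
Ideal 16:9 ≈ 1.7778. |1.8460 − 1.7778| / 1.7778 ≈ 3.84% → 3.8%.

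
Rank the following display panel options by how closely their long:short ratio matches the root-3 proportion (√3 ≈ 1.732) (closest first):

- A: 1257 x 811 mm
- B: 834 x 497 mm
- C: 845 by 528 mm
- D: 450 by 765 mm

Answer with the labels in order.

D, B, C, A

Ratios: A = 1257 / 811 ≈ 1.550; B = 834 / 497 ≈ 1.678; C = 845 / 528 ≈ 1.600; D = 765 / 450 ≈ 1.700.
|Δ from 1.732|: A 0.182; B 0.054; C 0.132; D 0.032.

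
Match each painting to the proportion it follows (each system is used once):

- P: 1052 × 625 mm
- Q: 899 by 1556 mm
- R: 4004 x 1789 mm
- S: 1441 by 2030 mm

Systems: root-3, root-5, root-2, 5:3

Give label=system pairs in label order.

Ratios: P ≈ 1.683; Q ≈ 1.731; R ≈ 2.238; S ≈ 1.409.
Targets: root-3 ≈ 1.732; root-5 ≈ 2.236; root-2 ≈ 1.414; 5:3 ≈ 1.667.

P=5:3, Q=root-3, R=root-5, S=root-2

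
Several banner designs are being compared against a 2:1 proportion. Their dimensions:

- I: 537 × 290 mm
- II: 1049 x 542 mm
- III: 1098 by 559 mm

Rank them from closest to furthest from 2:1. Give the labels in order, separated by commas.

III, II, I

Ratios: I = 537 / 290 ≈ 1.852; II = 1049 / 542 ≈ 1.935; III = 1098 / 559 ≈ 1.964.
|Δ from 2.000|: I 0.148; II 0.065; III 0.036.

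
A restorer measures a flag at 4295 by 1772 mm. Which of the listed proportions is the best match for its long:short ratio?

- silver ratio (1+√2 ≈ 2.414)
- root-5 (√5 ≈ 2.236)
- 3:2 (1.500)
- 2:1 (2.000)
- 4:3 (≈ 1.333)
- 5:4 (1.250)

4295/1772 ≈ 2.424. Nearest candidates are silver ratio (2.414, off by 0.010) and root-5 (2.236, off by 0.188).

silver ratio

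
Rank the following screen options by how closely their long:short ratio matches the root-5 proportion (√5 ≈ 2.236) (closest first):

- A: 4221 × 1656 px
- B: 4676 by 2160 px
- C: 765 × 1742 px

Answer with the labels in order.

C, B, A

A: 4221/1656 ≈ 2.549 → |2.549 − 2.236| = 0.313
B: 4676/2160 ≈ 2.165 → |2.165 − 2.236| = 0.071
C: 1742/765 ≈ 2.277 → |2.277 − 2.236| = 0.041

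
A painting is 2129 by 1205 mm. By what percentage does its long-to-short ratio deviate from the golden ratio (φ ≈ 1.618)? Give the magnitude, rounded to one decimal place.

9.2%

Ratio = 2129 / 1205 ≈ 1.7668.
Ideal golden ratio ≈ 1.6180. |1.7668 − 1.6180| / 1.6180 ≈ 9.20% → 9.2%.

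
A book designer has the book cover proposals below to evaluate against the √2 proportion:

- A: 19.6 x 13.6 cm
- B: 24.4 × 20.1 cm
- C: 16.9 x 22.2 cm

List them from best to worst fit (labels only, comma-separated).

A, C, B

A: 19.6/13.6 ≈ 1.441 → |1.441 − 1.414| = 0.027
B: 24.4/20.1 ≈ 1.214 → |1.214 − 1.414| = 0.200
C: 22.2/16.9 ≈ 1.314 → |1.314 − 1.414| = 0.100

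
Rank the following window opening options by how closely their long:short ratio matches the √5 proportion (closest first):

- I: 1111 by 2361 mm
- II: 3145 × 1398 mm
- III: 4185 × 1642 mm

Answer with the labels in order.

Ratios: I = 2361 / 1111 ≈ 2.125; II = 3145 / 1398 ≈ 2.250; III = 4185 / 1642 ≈ 2.549.
|Δ from 2.236|: I 0.111; II 0.014; III 0.313.

II, I, III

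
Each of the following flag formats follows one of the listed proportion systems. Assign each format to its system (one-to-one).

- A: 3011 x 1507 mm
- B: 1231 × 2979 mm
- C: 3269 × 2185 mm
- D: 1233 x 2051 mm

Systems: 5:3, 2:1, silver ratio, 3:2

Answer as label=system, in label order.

A=2:1, B=silver ratio, C=3:2, D=5:3

A = 3011/1507 ≈ 1.998 → 2:1 (2.000)
B = 2979/1231 ≈ 2.420 → silver ratio (2.414)
C = 3269/2185 ≈ 1.496 → 3:2 (1.500)
D = 2051/1233 ≈ 1.663 → 5:3 (1.667)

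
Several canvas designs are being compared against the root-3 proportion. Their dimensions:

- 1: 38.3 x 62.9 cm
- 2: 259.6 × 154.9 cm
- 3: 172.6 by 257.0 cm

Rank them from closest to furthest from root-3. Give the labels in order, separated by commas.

2, 1, 3

Ratios: 1 = 62.9 / 38.3 ≈ 1.642; 2 = 259.6 / 154.9 ≈ 1.676; 3 = 257.0 / 172.6 ≈ 1.489.
|Δ from 1.732|: 1 0.090; 2 0.056; 3 0.243.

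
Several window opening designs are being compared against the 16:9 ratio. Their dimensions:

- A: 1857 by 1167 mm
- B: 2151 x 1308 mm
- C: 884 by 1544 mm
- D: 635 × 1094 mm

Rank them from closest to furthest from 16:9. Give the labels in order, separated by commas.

A: 1857/1167 ≈ 1.591 → |1.591 − 1.778| = 0.187
B: 2151/1308 ≈ 1.644 → |1.644 − 1.778| = 0.134
C: 1544/884 ≈ 1.747 → |1.747 − 1.778| = 0.031
D: 1094/635 ≈ 1.723 → |1.723 − 1.778| = 0.055

C, D, B, A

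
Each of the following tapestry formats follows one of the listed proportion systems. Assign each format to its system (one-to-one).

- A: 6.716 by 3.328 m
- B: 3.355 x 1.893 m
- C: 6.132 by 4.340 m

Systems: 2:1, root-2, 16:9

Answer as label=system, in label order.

A=2:1, B=16:9, C=root-2

A = 6.716/3.328 ≈ 2.018 → 2:1 (2.000)
B = 3.355/1.893 ≈ 1.772 → 16:9 (1.778)
C = 6.132/4.340 ≈ 1.413 → root-2 (1.414)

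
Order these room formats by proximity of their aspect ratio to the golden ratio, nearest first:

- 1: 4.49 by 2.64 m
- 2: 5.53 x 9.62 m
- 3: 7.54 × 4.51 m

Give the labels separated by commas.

Ratios: 1 = 4.49 / 2.64 ≈ 1.701; 2 = 9.62 / 5.53 ≈ 1.740; 3 = 7.54 / 4.51 ≈ 1.672.
|Δ from 1.618|: 1 0.083; 2 0.122; 3 0.054.

3, 1, 2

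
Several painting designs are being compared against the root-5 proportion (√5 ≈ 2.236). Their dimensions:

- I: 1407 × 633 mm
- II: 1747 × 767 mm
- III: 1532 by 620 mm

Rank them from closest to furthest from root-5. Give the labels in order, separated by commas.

I, II, III

Ratios: I = 1407 / 633 ≈ 2.223; II = 1747 / 767 ≈ 2.278; III = 1532 / 620 ≈ 2.471.
|Δ from 2.236|: I 0.013; II 0.042; III 0.235.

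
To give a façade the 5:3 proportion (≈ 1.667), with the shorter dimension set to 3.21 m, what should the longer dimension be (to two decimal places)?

5:3 ≈ 1.66667.
Longer side = 3.21 × 1.66667 ≈ 5.3500 → 5.35 m.

5.35 m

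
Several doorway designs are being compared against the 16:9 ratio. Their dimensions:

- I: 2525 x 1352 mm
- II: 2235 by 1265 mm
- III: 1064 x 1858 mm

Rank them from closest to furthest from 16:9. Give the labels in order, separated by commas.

II, III, I

I: 2525/1352 ≈ 1.868 → |1.868 − 1.778| = 0.090
II: 2235/1265 ≈ 1.767 → |1.767 − 1.778| = 0.011
III: 1858/1064 ≈ 1.746 → |1.746 − 1.778| = 0.032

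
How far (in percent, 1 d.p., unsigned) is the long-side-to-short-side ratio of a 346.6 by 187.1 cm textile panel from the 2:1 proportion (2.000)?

Ratio = 346.6 / 187.1 ≈ 1.8525.
Ideal 2:1 = 2.0000. |1.8525 − 2.0000| / 2.0000 ≈ 7.37% → 7.4%.

7.4%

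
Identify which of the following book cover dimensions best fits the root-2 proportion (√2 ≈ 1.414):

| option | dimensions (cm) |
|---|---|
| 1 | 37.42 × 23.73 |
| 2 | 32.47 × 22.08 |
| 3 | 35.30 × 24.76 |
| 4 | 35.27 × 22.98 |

3

Target root-2 ≈ 1.414.
1: 1.577 (Δ0.163)  2: 1.471 (Δ0.057)  3: 1.426 (Δ0.012)  4: 1.535 (Δ0.121)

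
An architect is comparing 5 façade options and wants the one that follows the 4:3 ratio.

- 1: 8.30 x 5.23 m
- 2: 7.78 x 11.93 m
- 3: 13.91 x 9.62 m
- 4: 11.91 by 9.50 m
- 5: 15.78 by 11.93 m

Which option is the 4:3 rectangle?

5

Target 4:3 ≈ 1.333.
1: 1.587 (Δ0.254)  2: 1.533 (Δ0.200)  3: 1.446 (Δ0.113)  4: 1.254 (Δ0.079)  5: 1.323 (Δ0.010)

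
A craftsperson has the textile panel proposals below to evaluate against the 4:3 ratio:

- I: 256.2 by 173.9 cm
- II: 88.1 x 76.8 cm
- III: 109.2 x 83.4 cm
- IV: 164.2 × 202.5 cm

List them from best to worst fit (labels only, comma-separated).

Ratios: I = 256.2 / 173.9 ≈ 1.473; II = 88.1 / 76.8 ≈ 1.147; III = 109.2 / 83.4 ≈ 1.309; IV = 202.5 / 164.2 ≈ 1.233.
|Δ from 1.333|: I 0.140; II 0.186; III 0.024; IV 0.100.

III, IV, I, II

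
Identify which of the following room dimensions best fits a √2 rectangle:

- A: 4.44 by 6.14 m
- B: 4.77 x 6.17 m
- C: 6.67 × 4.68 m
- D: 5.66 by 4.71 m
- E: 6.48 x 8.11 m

Target root-2 ≈ 1.414.
A: 1.383 (Δ0.031)  B: 1.294 (Δ0.120)  C: 1.425 (Δ0.011)  D: 1.202 (Δ0.212)  E: 1.252 (Δ0.162)

C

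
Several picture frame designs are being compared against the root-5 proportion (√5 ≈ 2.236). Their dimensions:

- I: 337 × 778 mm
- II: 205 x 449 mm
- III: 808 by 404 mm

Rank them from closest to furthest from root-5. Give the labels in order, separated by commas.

Ratios: I = 778 / 337 ≈ 2.309; II = 449 / 205 ≈ 2.190; III = 808 / 404 ≈ 2.000.
|Δ from 2.236|: I 0.073; II 0.046; III 0.236.

II, I, III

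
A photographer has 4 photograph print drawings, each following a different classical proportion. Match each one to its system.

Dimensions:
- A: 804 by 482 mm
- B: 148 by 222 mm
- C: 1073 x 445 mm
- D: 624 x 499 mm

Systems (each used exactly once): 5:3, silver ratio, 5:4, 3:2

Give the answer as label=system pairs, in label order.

Ratios: A ≈ 1.668; B ≈ 1.500; C ≈ 2.411; D ≈ 1.251.
Targets: 5:3 ≈ 1.667; silver ratio ≈ 2.414; 5:4 ≈ 1.250; 3:2 ≈ 1.500.

A=5:3, B=3:2, C=silver ratio, D=5:4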